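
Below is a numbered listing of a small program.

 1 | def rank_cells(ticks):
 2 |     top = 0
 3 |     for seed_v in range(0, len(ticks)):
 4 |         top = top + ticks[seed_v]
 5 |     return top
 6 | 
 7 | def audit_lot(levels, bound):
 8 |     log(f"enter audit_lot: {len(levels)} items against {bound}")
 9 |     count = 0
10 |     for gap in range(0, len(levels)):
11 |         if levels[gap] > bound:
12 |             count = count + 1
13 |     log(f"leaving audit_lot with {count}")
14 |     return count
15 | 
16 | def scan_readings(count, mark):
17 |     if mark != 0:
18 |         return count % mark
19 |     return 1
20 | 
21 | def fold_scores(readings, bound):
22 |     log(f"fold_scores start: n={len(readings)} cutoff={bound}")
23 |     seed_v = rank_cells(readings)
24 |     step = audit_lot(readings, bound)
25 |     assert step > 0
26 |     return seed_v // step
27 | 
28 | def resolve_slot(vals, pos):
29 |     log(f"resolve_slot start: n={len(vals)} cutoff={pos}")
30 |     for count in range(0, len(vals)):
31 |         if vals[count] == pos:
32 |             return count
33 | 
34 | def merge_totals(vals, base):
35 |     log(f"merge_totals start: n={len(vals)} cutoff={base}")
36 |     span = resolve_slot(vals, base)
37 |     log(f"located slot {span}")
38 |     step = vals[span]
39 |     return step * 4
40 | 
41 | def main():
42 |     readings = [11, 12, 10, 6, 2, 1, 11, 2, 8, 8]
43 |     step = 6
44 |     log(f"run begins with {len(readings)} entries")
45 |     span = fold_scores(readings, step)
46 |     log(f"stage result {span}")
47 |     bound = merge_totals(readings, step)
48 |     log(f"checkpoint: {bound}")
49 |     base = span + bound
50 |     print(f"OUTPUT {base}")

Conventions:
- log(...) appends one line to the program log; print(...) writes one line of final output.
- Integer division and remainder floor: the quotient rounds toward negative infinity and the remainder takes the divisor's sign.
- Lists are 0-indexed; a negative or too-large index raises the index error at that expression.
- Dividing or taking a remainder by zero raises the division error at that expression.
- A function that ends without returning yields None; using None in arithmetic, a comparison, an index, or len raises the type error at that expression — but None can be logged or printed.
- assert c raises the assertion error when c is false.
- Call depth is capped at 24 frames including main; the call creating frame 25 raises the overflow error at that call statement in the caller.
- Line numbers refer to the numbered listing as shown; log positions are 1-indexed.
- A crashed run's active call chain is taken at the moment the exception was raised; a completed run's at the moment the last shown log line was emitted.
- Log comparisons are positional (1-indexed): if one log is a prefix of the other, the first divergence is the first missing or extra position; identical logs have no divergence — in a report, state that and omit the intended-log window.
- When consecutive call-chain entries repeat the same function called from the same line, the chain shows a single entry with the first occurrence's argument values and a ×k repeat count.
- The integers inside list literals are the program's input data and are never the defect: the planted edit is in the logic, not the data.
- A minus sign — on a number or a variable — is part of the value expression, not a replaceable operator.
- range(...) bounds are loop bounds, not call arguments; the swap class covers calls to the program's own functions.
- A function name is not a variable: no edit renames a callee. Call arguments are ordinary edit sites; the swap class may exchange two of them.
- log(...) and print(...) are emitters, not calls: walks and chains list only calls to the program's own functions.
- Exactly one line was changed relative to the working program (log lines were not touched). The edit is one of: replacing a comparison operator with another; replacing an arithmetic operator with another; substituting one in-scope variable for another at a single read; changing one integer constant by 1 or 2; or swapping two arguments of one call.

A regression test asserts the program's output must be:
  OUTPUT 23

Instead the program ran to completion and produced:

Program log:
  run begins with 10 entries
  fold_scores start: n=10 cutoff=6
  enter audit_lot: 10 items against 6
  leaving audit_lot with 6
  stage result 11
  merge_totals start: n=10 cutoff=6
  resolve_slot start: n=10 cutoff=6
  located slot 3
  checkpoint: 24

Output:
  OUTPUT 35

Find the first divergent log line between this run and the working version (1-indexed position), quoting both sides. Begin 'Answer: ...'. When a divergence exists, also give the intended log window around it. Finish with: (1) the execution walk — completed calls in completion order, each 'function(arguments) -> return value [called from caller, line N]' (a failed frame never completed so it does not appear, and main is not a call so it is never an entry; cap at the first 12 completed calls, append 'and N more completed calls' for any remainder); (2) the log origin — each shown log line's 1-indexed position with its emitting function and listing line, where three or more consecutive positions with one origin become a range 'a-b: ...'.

Answer: at position 9 the run shows 'checkpoint: 24' where the working version logs 'checkpoint: 12'.
Intended log window:
  7: resolve_slot start: n=10 cutoff=6
  8: located slot 3
  9: checkpoint: 12
Execution walk:
  rank_cells([11, 12, 10, 6, 2, 1, 11, 2, 8, 8]) -> 71  [called from fold_scores, line 23]
  audit_lot([11, 12, 10, 6, 2, 1, 11, 2, 8, 8], 6) -> 6  [called from fold_scores, line 24]
  fold_scores([11, 12, 10, 6, 2, 1, 11, 2, 8, 8], 6) -> 11  [called from main, line 45]
  resolve_slot([11, 12, 10, 6, 2, 1, 11, 2, 8, 8], 6) -> 3  [called from merge_totals, line 36]
  merge_totals([11, 12, 10, 6, 2, 1, 11, 2, 8, 8], 6) -> 24  [called from main, line 47]
Log origins:
  1 — main, line 44
  2 — fold_scores, line 22
  3 — audit_lot, line 8
  4 — audit_lot, line 13
  5 — main, line 46
  6 — merge_totals, line 35
  7 — resolve_slot, line 29
  8 — merge_totals, line 37
  9 — main, line 48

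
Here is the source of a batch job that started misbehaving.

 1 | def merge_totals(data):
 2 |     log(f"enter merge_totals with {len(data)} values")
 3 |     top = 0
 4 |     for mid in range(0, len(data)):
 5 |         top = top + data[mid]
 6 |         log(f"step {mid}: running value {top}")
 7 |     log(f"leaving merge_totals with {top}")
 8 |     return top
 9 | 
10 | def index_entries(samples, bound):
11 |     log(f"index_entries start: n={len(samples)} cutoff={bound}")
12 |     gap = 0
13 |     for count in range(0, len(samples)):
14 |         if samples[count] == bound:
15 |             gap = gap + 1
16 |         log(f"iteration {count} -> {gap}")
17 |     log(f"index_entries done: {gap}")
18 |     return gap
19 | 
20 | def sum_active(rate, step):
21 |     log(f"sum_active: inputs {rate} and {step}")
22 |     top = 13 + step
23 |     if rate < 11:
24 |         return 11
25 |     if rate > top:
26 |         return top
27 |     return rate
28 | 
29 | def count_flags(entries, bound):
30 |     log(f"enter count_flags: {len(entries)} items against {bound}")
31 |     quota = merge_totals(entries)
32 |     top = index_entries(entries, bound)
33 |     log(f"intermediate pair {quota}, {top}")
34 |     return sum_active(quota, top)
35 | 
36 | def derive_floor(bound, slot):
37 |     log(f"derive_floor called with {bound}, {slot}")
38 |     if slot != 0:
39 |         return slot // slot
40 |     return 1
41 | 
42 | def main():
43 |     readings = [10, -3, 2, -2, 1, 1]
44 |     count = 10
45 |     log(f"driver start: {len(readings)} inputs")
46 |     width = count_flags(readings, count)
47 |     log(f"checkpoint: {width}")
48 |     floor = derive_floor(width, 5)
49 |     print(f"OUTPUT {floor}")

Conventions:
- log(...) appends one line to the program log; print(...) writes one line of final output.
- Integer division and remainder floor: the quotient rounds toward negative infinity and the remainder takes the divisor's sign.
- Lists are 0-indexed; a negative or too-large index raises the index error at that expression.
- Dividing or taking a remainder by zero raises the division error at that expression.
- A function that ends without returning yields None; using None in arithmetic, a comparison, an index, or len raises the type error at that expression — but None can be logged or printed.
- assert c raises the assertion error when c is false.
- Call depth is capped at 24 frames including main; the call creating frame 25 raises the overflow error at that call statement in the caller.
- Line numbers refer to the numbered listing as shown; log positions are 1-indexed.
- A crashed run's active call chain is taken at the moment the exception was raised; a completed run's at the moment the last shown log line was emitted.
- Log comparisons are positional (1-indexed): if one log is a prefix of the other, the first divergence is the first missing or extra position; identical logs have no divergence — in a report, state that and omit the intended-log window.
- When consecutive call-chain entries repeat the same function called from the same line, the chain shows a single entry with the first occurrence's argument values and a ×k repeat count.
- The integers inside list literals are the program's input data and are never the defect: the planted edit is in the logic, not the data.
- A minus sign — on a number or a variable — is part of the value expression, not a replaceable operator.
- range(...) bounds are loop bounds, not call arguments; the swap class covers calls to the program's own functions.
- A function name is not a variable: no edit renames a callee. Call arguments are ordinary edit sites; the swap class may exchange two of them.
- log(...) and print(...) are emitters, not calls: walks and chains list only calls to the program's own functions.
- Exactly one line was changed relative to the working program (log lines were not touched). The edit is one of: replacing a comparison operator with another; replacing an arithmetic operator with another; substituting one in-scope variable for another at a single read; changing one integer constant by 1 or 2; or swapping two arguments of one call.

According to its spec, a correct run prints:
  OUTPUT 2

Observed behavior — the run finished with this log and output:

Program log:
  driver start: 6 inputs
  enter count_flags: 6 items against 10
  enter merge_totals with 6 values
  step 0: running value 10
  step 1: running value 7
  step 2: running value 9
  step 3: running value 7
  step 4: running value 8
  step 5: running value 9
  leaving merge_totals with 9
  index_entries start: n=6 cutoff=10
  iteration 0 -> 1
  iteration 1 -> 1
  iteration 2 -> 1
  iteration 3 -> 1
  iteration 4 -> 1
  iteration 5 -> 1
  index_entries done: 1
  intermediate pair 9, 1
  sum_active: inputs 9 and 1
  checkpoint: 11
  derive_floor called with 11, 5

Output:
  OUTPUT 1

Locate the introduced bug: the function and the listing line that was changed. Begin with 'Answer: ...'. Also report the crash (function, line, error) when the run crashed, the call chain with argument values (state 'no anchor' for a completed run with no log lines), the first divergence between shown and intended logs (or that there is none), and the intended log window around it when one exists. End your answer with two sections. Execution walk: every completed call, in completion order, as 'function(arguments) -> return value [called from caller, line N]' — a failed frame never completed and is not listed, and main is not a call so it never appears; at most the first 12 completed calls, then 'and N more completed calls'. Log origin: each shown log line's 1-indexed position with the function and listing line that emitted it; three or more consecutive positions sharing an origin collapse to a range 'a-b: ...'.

Answer: the defect is in derive_floor at line 39.
Core observation: Nothing in the log betrays the bug — only the output does.
Call chain: main -> derive_floor(11, 5) (called at line 48).
First divergence: none; the two logs match at every position.
Execution walk:
  merge_totals([10, -3, 2, -2, 1, 1]) -> 9  [called from count_flags, line 31]
  index_entries([10, -3, 2, -2, 1, 1], 10) -> 1  [called from count_flags, line 32]
  sum_active(9, 1) -> 11  [called from count_flags, line 34]
  count_flags([10, -3, 2, -2, 1, 1], 10) -> 11  [called from main, line 46]
  derive_floor(11, 5) -> 1  [called from main, line 48]
Origin of each log line:
  1: emitted by main (line 45)
  2: emitted by count_flags (line 30)
  3: emitted by merge_totals (line 2)
  4-9: emitted by merge_totals (line 6)
  10: emitted by merge_totals (line 7)
  11: emitted by index_entries (line 11)
  12-17: emitted by index_entries (line 16)
  18: emitted by index_entries (line 17)
  19: emitted by count_flags (line 33)
  20: emitted by sum_active (line 21)
  21: emitted by main (line 47)
  22: emitted by derive_floor (line 37)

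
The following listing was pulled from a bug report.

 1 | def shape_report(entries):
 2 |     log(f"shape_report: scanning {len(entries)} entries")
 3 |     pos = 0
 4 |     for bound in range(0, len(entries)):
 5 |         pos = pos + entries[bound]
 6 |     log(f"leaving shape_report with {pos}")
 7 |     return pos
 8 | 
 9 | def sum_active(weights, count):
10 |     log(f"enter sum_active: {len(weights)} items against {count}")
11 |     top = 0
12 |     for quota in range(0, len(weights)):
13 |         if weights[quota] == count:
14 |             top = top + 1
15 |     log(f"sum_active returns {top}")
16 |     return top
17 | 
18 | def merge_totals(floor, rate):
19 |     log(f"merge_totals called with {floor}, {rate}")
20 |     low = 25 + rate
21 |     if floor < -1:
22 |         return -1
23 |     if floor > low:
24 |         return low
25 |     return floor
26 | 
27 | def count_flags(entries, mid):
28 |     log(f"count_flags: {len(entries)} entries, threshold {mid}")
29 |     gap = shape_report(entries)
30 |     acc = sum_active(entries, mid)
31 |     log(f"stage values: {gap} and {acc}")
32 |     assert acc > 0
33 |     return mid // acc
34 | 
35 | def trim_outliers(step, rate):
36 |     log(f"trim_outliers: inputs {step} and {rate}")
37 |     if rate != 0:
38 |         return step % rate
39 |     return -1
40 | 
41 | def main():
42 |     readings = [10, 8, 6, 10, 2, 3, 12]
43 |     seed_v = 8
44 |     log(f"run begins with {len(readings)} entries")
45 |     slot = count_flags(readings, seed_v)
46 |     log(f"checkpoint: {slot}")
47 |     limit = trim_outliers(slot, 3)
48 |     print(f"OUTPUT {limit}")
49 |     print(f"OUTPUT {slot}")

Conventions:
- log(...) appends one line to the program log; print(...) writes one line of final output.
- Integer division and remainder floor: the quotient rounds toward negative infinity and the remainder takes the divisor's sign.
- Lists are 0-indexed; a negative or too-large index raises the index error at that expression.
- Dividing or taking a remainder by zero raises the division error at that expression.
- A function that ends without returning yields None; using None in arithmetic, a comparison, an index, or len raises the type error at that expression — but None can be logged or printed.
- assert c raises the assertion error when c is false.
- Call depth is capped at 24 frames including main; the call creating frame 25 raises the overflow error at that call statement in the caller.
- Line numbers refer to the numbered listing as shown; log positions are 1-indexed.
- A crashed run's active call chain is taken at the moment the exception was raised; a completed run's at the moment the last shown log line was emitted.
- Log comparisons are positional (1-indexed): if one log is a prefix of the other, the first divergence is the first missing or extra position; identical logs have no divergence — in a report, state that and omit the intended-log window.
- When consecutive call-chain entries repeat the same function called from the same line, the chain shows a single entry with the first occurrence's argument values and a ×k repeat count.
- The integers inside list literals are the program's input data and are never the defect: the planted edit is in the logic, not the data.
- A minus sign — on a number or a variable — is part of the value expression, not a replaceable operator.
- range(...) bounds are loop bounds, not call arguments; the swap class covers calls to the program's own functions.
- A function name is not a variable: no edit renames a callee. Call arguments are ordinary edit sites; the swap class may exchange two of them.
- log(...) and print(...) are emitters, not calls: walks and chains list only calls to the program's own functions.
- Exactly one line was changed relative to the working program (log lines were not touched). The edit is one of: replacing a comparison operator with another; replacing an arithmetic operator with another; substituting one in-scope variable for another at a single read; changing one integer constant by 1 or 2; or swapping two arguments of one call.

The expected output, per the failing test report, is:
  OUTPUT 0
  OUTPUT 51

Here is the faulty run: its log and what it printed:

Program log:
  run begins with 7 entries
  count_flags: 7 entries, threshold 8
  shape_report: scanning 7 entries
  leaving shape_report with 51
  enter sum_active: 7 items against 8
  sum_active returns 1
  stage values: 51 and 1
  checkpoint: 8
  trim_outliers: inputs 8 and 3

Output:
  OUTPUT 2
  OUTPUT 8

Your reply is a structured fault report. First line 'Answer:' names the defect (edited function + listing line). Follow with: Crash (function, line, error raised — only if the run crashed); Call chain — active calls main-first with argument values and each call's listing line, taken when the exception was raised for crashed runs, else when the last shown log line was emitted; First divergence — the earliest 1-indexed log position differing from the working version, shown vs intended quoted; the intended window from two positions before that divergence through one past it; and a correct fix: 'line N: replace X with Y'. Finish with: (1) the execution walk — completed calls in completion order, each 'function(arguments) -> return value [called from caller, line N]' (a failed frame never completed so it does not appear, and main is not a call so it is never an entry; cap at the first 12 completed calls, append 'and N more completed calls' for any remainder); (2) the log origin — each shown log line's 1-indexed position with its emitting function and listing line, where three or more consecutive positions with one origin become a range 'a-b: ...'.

Answer: the defect is in count_flags at line 33.
Core observation: At log position 8 the runs split — shown 'checkpoint: 8', but the working version logs 'checkpoint: 51'.
Call chain: main -> trim_outliers(8, 3) (called at line 47).
First divergence: position 8; shown 'checkpoint: 8' vs intended 'checkpoint: 51'.
Intended log window:
  6: sum_active returns 1
  7: stage values: 51 and 1
  8: checkpoint: 51
  9: trim_outliers: inputs 51 and 3
Execution walk:
  shape_report([10, 8, 6, 10, 2, 3, 12]) -> 51  [called from count_flags, line 29]
  sum_active([10, 8, 6, 10, 2, 3, 12], 8) -> 1  [called from count_flags, line 30]
  count_flags([10, 8, 6, 10, 2, 3, 12], 8) -> 8  [called from main, line 45]
  trim_outliers(8, 3) -> 2  [called from main, line 47]
Log origin:
  1: logged in main at line 44
  2: logged in count_flags at line 28
  3: logged in shape_report at line 2
  4: logged in shape_report at line 6
  5: logged in sum_active at line 10
  6: logged in sum_active at line 15
  7: logged in count_flags at line 31
  8: logged in main at line 46
  9: logged in trim_outliers at line 36
A correct fix: line 33: replace `mid` with `gap`.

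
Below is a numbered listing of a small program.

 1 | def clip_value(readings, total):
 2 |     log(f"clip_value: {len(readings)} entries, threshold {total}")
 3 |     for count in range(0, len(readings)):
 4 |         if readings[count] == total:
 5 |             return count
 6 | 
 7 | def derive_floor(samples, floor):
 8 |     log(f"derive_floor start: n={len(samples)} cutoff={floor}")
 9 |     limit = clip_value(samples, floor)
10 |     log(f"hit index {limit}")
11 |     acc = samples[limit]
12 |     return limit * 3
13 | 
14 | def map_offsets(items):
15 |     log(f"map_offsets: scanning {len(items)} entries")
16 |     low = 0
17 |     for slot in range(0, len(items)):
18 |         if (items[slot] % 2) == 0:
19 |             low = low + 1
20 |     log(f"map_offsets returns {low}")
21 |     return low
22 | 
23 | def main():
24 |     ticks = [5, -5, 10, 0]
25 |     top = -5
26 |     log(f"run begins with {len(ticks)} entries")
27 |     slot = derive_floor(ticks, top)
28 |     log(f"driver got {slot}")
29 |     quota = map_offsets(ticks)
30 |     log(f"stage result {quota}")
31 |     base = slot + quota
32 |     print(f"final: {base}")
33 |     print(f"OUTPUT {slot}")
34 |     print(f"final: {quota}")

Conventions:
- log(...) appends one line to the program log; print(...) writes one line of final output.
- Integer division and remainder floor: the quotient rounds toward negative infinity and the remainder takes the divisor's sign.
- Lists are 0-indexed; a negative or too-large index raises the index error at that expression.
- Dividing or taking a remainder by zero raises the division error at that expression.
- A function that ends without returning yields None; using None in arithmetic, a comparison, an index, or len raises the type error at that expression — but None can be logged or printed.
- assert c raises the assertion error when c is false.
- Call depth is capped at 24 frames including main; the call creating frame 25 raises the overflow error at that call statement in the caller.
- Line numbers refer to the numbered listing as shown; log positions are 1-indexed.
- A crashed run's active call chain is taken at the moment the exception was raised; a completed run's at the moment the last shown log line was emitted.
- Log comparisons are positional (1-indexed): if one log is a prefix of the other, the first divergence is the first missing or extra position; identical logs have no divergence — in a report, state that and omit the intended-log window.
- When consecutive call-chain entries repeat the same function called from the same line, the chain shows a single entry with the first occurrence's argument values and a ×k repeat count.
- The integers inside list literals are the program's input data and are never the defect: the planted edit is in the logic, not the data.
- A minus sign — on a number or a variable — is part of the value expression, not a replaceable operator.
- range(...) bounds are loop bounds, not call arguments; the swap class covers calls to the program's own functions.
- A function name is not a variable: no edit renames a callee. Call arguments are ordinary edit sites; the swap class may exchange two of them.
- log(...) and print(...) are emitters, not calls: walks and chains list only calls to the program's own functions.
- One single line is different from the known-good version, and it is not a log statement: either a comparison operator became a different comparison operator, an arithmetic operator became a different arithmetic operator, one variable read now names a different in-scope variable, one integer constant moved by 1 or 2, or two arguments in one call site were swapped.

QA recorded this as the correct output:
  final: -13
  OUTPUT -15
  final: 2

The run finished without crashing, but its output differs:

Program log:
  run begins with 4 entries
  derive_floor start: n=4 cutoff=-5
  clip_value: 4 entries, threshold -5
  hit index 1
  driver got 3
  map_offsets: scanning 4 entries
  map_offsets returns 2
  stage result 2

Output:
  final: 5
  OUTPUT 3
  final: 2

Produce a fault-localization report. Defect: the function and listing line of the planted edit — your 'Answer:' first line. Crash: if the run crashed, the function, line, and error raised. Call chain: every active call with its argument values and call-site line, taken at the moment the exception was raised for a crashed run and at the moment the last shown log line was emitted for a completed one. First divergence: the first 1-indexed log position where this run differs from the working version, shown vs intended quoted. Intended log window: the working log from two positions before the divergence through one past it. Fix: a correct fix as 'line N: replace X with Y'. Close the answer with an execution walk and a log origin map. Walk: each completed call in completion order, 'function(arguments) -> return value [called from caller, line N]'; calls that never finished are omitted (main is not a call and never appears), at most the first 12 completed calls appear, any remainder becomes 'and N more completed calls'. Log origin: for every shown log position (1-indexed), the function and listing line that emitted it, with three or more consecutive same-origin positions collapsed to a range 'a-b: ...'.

Answer: the defect is in derive_floor at line 12.
Core observation: The log first diverges at position 5: the faulty run prints 'driver got 3' where the working version prints 'driver got -15'.
Call chain: main.
First divergence: position 5 — the shown line 'driver got 3' should read 'driver got -15'.
Intended log window:
  3: clip_value: 4 entries, threshold -5
  4: hit index 1
  5: driver got -15
  6: map_offsets: scanning 4 entries
Execution walk:
  clip_value([5, -5, 10, 0], -5) -> 1  [called from derive_floor, line 9]
  derive_floor([5, -5, 10, 0], -5) -> 3  [called from main, line 27]
  map_offsets([5, -5, 10, 0]) -> 2  [called from main, line 29]
Log origin:
  1 — main, line 26
  2 — derive_floor, line 8
  3 — clip_value, line 2
  4 — derive_floor, line 10
  5 — main, line 28
  6 — map_offsets, line 15
  7 — map_offsets, line 20
  8 — main, line 30
A correct fix: line 12: replace `limit` with `acc`.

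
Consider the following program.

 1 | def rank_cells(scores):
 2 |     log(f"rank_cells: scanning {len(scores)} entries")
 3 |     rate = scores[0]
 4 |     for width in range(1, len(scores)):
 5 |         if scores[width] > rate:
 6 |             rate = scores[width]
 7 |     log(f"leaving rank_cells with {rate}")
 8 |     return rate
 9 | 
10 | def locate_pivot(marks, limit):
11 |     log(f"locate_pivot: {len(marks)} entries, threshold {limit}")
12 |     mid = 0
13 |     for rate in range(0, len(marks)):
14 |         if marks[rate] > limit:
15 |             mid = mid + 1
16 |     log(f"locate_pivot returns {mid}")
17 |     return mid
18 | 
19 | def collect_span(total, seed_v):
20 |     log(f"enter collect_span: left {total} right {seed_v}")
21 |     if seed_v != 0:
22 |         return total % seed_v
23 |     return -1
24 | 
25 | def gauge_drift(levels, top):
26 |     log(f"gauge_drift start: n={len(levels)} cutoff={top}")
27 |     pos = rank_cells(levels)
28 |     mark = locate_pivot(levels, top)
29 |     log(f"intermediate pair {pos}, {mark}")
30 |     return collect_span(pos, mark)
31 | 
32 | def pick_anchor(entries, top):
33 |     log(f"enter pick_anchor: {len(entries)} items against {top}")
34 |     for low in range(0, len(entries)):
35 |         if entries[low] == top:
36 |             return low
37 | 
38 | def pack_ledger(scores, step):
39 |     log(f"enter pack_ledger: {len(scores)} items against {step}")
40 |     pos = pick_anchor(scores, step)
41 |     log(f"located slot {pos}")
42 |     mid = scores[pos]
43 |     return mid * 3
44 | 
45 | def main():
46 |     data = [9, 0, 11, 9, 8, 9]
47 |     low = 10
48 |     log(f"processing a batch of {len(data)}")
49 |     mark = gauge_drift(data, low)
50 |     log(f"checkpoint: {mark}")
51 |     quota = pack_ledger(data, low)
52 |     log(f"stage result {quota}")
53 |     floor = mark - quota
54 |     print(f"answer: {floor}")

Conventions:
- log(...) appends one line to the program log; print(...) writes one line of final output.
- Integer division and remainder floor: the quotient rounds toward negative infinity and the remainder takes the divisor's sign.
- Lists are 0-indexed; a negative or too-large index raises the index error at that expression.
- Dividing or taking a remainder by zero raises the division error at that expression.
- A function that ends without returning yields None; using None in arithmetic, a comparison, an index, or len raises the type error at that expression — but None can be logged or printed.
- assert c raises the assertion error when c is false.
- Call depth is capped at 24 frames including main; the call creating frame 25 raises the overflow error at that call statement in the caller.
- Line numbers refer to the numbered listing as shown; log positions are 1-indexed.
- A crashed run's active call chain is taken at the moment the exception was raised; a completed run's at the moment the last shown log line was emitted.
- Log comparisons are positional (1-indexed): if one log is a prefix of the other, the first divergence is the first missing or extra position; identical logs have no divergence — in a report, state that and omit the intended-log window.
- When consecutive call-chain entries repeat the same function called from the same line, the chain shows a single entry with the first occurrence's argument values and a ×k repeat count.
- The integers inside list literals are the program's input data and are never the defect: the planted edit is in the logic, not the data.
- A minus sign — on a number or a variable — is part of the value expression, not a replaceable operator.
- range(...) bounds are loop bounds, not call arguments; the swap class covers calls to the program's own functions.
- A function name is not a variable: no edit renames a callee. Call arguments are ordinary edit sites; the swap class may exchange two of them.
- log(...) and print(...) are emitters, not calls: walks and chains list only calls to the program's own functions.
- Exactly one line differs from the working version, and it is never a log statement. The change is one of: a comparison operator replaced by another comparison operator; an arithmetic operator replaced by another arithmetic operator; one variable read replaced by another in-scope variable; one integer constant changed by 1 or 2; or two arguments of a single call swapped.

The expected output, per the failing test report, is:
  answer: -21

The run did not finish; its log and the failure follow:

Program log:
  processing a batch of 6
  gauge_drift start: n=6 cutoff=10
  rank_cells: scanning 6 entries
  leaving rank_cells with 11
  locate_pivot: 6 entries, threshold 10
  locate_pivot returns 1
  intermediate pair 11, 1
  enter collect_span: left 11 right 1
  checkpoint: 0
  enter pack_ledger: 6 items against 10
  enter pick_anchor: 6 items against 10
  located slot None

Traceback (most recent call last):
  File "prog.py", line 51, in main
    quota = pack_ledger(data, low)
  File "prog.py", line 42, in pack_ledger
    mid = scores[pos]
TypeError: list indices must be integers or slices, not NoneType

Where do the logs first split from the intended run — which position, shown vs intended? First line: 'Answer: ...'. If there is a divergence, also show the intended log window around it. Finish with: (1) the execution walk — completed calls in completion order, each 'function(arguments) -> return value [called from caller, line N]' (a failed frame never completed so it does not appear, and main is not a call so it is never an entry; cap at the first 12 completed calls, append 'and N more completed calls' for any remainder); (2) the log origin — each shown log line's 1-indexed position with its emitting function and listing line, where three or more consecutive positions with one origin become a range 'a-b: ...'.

Answer: position 2 — shown 'gauge_drift start: n=6 cutoff=10', intended 'gauge_drift start: n=6 cutoff=8'.
Intended log window:
  1: processing a batch of 6
  2: gauge_drift start: n=6 cutoff=8
  3: rank_cells: scanning 6 entries
Execution walk:
  rank_cells([9, 0, 11, 9, 8, 9]) -> 11  [called from gauge_drift, line 27]
  locate_pivot([9, 0, 11, 9, 8, 9], 10) -> 1  [called from gauge_drift, line 28]
  collect_span(11, 1) -> 0  [called from gauge_drift, line 30]
  gauge_drift([9, 0, 11, 9, 8, 9], 10) -> 0  [called from main, line 49]
  pick_anchor([9, 0, 11, 9, 8, 9], 10) -> None  [called from pack_ledger, line 40]
Log origin:
  1 — main, line 48
  2 — gauge_drift, line 26
  3 — rank_cells, line 2
  4 — rank_cells, line 7
  5 — locate_pivot, line 11
  6 — locate_pivot, line 16
  7 — gauge_drift, line 29
  8 — collect_span, line 20
  9 — main, line 50
  10 — pack_ledger, line 39
  11 — pick_anchor, line 33
  12 — pack_ledger, line 41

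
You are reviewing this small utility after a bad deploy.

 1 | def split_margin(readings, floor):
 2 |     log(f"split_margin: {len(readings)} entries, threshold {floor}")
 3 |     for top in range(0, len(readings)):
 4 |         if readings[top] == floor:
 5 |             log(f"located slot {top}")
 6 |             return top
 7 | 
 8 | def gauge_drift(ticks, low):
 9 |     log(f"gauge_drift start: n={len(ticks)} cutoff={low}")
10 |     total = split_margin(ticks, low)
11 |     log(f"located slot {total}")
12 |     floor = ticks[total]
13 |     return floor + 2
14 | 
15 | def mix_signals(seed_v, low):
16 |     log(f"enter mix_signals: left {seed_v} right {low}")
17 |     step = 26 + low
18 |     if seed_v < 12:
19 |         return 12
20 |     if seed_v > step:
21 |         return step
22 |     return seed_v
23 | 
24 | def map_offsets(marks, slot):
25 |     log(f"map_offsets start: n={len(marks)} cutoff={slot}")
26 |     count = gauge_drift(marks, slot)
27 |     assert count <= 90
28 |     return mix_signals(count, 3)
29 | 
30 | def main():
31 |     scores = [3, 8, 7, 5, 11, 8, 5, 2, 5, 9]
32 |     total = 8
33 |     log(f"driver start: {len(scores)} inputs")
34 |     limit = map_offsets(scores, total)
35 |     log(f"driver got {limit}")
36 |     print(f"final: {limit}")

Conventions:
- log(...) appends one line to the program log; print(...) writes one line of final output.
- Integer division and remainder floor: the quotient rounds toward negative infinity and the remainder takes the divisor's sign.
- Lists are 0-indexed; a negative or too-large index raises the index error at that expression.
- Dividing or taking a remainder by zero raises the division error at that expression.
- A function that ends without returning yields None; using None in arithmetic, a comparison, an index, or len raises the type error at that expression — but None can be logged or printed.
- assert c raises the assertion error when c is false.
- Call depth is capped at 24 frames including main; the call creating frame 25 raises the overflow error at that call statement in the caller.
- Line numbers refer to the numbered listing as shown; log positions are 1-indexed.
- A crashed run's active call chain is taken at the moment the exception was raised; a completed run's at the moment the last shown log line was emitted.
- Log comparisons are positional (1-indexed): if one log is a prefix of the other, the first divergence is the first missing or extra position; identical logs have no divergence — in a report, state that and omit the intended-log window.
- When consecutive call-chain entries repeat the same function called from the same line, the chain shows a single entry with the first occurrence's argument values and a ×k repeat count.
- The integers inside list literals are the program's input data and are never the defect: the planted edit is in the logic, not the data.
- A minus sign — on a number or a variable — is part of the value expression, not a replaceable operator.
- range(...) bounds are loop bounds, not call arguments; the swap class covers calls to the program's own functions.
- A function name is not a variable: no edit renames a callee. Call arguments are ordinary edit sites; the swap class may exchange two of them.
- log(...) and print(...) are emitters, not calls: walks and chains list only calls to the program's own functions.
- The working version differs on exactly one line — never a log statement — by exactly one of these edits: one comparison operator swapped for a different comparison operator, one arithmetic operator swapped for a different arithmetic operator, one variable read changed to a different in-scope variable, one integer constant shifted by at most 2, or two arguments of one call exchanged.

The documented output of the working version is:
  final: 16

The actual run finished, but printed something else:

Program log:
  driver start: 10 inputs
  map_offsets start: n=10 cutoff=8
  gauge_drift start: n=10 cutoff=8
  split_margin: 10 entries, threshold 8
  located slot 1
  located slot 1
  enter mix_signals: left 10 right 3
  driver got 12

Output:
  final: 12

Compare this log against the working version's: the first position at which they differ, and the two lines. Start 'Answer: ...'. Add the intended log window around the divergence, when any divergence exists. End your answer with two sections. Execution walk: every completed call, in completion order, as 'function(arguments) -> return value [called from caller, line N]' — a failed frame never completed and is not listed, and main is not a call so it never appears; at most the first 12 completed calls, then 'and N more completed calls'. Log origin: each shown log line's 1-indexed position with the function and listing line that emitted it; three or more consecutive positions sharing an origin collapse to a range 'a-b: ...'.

Answer: at position 7 the run shows 'enter mix_signals: left 10 right 3' where the working version logs 'enter mix_signals: left 16 right 3'.
Intended log window:
  5: located slot 1
  6: located slot 1
  7: enter mix_signals: left 16 right 3
  8: driver got 16
Execution walk:
  split_margin([3, 8, 7, 5, 11, 8, 5, 2, 5, 9], 8) -> 1  [called from gauge_drift, line 10]
  gauge_drift([3, 8, 7, 5, 11, 8, 5, 2, 5, 9], 8) -> 10  [called from map_offsets, line 26]
  mix_signals(10, 3) -> 12  [called from map_offsets, line 28]
  map_offsets([3, 8, 7, 5, 11, 8, 5, 2, 5, 9], 8) -> 12  [called from main, line 34]
Log origin:
  1: logged in main at line 33
  2: logged in map_offsets at line 25
  3: logged in gauge_drift at line 9
  4: logged in split_margin at line 2
  5: logged in split_margin at line 5
  6: logged in gauge_drift at line 11
  7: logged in mix_signals at line 16
  8: logged in main at line 35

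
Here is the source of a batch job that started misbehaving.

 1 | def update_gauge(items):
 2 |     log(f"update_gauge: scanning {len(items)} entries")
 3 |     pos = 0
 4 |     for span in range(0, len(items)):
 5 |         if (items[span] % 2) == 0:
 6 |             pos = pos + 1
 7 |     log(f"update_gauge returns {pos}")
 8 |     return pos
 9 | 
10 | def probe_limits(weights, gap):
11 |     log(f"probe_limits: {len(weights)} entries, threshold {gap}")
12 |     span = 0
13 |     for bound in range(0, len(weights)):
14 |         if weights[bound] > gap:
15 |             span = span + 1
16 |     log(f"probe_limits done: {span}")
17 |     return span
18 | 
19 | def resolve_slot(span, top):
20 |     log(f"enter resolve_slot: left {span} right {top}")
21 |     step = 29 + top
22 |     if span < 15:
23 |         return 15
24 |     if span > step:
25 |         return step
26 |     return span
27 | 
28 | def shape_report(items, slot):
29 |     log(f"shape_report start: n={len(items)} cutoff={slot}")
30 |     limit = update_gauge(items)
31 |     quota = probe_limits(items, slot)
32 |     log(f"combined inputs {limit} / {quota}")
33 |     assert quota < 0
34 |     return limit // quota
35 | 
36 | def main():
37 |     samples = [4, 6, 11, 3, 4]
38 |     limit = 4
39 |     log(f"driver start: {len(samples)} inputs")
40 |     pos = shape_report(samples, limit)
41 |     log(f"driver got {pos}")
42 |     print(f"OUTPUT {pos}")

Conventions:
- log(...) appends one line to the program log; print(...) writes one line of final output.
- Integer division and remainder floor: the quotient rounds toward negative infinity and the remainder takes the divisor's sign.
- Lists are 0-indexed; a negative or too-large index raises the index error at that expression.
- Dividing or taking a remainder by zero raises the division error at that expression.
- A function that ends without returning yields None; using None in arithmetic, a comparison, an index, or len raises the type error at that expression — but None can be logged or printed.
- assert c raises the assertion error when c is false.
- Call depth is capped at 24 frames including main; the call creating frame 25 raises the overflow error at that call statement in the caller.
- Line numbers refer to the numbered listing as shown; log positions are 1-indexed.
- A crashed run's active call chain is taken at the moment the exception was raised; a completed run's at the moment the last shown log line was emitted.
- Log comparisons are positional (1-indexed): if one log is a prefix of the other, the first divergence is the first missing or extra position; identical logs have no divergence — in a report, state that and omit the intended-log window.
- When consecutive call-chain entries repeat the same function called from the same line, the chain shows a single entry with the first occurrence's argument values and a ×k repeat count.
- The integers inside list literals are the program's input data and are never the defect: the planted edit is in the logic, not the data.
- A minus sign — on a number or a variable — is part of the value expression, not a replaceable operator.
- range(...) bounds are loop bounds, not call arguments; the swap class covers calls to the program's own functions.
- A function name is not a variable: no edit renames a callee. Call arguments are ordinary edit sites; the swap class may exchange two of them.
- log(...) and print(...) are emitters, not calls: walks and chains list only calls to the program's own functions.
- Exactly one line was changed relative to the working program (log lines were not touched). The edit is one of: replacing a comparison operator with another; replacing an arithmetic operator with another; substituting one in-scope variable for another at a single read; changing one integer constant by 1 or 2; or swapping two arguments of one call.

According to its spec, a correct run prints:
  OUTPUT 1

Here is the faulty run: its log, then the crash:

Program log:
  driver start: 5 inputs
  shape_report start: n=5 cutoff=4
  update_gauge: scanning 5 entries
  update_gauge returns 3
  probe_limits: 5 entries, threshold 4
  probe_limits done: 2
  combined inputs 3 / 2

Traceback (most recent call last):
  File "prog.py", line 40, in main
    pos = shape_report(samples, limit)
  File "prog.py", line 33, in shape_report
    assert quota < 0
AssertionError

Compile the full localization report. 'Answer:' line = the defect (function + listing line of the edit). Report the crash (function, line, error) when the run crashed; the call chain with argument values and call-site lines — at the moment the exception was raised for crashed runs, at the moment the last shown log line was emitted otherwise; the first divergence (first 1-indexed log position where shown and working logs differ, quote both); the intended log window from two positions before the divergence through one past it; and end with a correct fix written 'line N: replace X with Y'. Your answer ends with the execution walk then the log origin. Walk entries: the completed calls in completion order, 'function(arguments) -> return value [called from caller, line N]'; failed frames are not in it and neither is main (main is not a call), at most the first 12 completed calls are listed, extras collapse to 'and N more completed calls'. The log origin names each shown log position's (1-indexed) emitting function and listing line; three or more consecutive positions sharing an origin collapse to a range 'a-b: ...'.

Answer: the defect is in shape_report at line 33.
Key observation: Only 7 log lines were emitted before the run died; the intended continuation was 'driver got 1'.
Crash: shape_report, line 33, AssertionError.
Call chain: main -> shape_report([4, 6, 11, 3, 4], 4) (called at line 40).
First divergence: position 8 — after 7 matching lines the faulty run goes silent; intended next line 'driver got 1'.
Intended log window:
  6: probe_limits done: 2
  7: combined inputs 3 / 2
  8: driver got 1
Execution walk:
  update_gauge([4, 6, 11, 3, 4]) -> 3  [called from shape_report, line 30]
  probe_limits([4, 6, 11, 3, 4], 4) -> 2  [called from shape_report, line 31]
Log origins:
  1: from main, line 39
  2: from shape_report, line 29
  3: from update_gauge, line 2
  4: from update_gauge, line 7
  5: from probe_limits, line 11
  6: from probe_limits, line 16
  7: from shape_report, line 32
A correct fix: line 33: replace `<` with `>`.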